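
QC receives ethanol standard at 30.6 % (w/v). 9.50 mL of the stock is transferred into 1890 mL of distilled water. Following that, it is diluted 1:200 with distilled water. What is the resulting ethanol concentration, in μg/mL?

7.65 μg/mL

Overall dilution factor = 199.9 × 200 = 4.00 × 10⁴.
30.6 % (w/v) / 4.00 × 10⁴ = 7.65 × 10⁻⁴ % (w/v) = 7.65 μg/mL.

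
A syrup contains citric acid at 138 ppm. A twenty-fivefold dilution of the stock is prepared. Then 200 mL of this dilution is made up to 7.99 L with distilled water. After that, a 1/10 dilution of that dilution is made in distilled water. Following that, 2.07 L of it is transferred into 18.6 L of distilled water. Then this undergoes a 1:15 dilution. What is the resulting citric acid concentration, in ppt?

Overall dilution factor = 25 × 39.95 × 10 × 9.986 × 15 = 1.50 × 10⁶.
138 ppm / 1.50 × 10⁶ = 9.22 × 10⁻⁵ ppm = 92.2 ppt.

92.2 ppt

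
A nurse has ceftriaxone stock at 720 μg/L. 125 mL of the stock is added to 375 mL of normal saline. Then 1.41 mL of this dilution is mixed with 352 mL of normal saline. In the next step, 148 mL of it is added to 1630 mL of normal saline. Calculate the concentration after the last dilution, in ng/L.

Overall dilution factor = 4 × 250.6 × 12.01 = 1.20 × 10⁴.
720 μg/L / 1.20 × 10⁴ = 0.0598 μg/L = 59.8 ng/L.

59.8 ng/L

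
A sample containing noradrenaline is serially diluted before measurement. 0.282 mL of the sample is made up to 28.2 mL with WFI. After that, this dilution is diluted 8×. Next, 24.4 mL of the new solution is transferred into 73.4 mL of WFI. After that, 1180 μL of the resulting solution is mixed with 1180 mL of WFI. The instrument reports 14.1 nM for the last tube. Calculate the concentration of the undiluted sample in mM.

45.3 mM

Overall dilution factor = 100 × 8 × 4.008 × 1001 = 3.21 × 10⁶.
Original = 14.1 nM × 3.21 × 10⁶ = 4.53 × 10⁷ nM = 45.3 mM.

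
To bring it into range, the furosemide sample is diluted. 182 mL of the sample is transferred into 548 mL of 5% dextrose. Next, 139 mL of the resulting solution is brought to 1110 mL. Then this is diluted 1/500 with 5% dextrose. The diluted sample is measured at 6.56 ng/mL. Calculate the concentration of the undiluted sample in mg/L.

105 mg/L

Overall dilution factor = 4.011 × 7.986 × 500 = 1.60 × 10⁴.
Original = 6.56 ng/mL × 1.60 × 10⁴ = 1.05 × 10⁵ ng/mL = 105 mg/L.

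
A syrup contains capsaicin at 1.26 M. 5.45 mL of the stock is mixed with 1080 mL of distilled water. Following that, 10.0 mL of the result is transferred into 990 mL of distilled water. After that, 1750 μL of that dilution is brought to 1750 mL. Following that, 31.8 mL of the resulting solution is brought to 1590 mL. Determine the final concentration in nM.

1.27 nM

Overall dilution factor = 199.2 × 100 × 1000 × 50 = 9.96 × 10⁸.
1.26 M / 9.96 × 10⁸ = 1.27 × 10⁻⁹ M = 1.27 nM.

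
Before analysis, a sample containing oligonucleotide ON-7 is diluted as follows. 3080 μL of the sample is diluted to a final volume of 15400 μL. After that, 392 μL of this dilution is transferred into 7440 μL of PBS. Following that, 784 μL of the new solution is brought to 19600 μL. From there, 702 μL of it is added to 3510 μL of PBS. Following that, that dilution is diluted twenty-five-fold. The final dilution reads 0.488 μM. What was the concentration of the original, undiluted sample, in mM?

183 mM

Overall dilution factor = 5 × 19.98 × 25 × 6 × 25 = 3.75 × 10⁵.
Original = 0.488 μM × 3.75 × 10⁵ = 1.83 × 10⁵ μM = 183 mM.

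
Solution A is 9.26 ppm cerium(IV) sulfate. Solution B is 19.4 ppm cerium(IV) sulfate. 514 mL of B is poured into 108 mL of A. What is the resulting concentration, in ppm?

17.6 ppm

C_mix = (C_A·V_A + C_B·V_B)/(V_A + V_B) = (9.26×108 + 19.4×514) / 622.0 = 17.6 ppm.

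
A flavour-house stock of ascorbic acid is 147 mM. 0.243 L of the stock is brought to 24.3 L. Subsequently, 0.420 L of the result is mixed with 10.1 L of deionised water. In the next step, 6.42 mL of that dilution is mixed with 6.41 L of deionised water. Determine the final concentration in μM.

0.0587 μM

Overall dilution factor = 100 × 25.05 × 999.4 = 2.50 × 10⁶.
147 mM / 2.50 × 10⁶ = 5.87 × 10⁻⁵ mM = 0.0587 μM.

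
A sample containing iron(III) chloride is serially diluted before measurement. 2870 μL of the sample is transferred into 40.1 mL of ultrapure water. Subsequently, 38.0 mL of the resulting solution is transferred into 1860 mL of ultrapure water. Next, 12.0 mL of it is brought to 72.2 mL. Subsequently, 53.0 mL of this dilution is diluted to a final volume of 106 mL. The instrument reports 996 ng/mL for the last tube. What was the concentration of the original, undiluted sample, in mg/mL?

8.96 mg/mL

Overall dilution factor = 14.97 × 49.95 × 6.017 × 2 = 8999.
Original = 996 ng/mL × 8999 = 8.96 × 10⁶ ng/mL = 8.96 mg/mL.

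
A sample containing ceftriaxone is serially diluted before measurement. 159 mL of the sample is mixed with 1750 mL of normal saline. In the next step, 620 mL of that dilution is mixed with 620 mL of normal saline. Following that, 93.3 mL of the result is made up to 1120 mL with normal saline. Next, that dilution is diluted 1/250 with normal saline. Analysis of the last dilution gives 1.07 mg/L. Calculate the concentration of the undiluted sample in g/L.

Overall dilution factor = 12.01 × 2 × 12.00 × 250 = 7.21 × 10⁴.
Original = 1.07 mg/L × 7.21 × 10⁴ = 7.71 × 10⁴ mg/L = 77.1 g/L.

77.1 g/L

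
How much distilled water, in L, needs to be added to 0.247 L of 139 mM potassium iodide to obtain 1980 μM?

17.1 L

1980 μM = 1.98 mM.
V₂ = C₁V₁/C₂ = 139 × 0.247 / 1.98 = 17.3 L.
Diluent to add = V₂ − V₁ = 17.3 − 0.247 = 17.1 L.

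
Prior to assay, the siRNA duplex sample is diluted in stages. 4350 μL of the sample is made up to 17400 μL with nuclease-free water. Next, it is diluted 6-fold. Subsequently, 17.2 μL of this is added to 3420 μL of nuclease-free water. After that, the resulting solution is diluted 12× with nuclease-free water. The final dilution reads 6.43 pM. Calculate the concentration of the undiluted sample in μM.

Overall dilution factor = 4 × 6 × 199.8 × 12 = 5.76 × 10⁴.
Original = 6.43 pM × 5.76 × 10⁴ = 3.70 × 10⁵ pM = 0.370 μM.

0.370 μM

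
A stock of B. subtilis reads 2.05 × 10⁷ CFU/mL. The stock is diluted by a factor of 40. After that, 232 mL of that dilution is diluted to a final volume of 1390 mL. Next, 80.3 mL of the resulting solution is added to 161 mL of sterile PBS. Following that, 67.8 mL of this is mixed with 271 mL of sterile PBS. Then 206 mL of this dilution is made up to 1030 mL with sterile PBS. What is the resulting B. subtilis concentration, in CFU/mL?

Overall dilution factor = 40 × 5.991 × 3.005 × 4.997 × 5 = 1.80 × 10⁴.
2.05 × 10⁷ CFU/mL / 1.80 × 10⁴ = 1140 CFU/mL.

1140 CFU/mL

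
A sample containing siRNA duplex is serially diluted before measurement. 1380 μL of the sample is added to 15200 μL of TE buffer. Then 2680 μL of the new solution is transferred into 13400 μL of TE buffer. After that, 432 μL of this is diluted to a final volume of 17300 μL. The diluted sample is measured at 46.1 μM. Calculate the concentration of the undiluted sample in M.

0.133 M

Overall dilution factor = 12.01 × 6 × 40.05 = 2887.
Original = 46.1 μM × 2887 = 1.33 × 10⁵ μM = 0.133 M.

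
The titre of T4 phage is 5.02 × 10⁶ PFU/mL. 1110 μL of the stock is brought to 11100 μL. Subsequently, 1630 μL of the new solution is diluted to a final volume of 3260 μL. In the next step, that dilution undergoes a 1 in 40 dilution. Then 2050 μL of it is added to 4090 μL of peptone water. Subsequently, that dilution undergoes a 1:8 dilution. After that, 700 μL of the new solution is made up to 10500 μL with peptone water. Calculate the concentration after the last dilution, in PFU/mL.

Overall dilution factor = 10 × 2 × 40 × 2.995 × 8 × 15 = 2.88 × 10⁵.
5.02 × 10⁶ PFU/mL / 2.88 × 10⁵ = 17.5 PFU/mL.

17.5 PFU/mL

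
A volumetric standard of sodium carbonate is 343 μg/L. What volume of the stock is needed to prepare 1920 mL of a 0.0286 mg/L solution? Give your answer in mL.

0.0286 mg/L = 28.6 μg/L.
V₁ = C₂V₂/C₁ = 28.6 × 1920 / 343 = 160 mL.

160 mL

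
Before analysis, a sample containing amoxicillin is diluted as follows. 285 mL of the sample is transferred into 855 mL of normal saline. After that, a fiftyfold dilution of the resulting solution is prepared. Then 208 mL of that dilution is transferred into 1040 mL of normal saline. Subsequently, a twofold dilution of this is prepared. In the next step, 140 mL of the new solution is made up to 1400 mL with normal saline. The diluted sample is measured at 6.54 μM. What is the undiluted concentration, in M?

Overall dilution factor = 4 × 50 × 6 × 2 × 10 = 2.40 × 10⁴.
Original = 6.54 μM × 2.40 × 10⁴ = 1.57 × 10⁵ μM = 0.157 M.

0.157 M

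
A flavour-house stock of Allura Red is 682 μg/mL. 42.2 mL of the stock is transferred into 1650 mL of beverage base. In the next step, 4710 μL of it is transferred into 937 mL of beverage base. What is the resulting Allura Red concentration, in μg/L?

Overall dilution factor = 40.10 × 199.9 = 8017.
682 μg/mL / 8017 = 0.0851 μg/mL = 85.1 μg/L.

85.1 μg/L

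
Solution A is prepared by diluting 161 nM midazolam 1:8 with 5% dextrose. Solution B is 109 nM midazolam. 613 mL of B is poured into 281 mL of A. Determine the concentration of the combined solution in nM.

81.1 nM

C_A = 161 nM / 8 = 20.1 nM.
C_mix = (C_A·V_A + C_B·V_B)/(V_A + V_B) = (20.1×281 + 109×613) / 894.0 = 81.1 nM.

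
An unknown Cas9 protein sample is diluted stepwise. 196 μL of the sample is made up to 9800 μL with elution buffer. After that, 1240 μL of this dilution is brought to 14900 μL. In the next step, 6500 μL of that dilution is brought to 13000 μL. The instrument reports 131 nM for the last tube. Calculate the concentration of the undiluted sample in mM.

0.157 mM

Overall dilution factor = 50 × 12.02 × 2 = 1202.
Original = 131 nM × 1202 = 1.57 × 10⁵ nM = 0.157 mM.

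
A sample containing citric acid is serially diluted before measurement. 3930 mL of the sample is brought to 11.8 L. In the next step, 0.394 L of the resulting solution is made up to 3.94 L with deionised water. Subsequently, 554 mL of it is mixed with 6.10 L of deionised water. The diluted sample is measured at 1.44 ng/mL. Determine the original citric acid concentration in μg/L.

Overall dilution factor = 3.003 × 10 × 12.01 = 361.
Original = 1.44 ng/mL × 361 = 519 ng/mL = 519 μg/L.

519 μg/L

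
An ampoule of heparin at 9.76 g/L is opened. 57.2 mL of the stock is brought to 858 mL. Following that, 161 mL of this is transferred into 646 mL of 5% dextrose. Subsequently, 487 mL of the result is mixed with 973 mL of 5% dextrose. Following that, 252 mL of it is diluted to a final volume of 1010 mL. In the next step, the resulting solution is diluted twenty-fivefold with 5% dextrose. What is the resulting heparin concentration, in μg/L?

432 μg/L

Overall dilution factor = 15 × 5.012 × 2.998 × 4.008 × 25 = 2.26 × 10⁴.
9.76 g/L / 2.26 × 10⁴ = 4.32 × 10⁻⁴ g/L = 432 μg/L.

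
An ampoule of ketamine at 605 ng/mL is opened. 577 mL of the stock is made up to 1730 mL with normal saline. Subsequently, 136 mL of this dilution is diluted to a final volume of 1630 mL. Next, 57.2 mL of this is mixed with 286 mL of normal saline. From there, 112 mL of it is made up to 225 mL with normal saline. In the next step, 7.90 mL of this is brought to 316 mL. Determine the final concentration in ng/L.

34.9 ng/L

Overall dilution factor = 2.998 × 11.99 × 6 × 2.009 × 40 = 1.73 × 10⁴.
605 ng/mL / 1.73 × 10⁴ = 0.0349 ng/mL = 34.9 ng/L.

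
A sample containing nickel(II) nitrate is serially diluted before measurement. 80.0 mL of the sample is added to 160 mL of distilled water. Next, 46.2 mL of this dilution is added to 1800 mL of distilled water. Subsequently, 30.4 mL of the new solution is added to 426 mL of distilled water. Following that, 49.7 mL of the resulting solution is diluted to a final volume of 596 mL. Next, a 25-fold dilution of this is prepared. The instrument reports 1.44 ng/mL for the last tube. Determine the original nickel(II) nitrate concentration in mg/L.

Overall dilution factor = 3 × 39.96 × 15.01 × 11.99 × 25 = 5.40 × 10⁵.
Original = 1.44 ng/mL × 5.40 × 10⁵ = 7.77 × 10⁵ ng/mL = 777 mg/L.

777 mg/L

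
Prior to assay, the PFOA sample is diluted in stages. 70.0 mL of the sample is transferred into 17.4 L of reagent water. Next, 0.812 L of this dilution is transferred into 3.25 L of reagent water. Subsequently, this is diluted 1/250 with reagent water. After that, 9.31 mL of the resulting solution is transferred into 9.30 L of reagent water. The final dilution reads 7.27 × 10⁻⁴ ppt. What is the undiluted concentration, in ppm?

0.227 ppm

Overall dilution factor = 249.6 × 5.002 × 250 × 999.9 = 3.12 × 10⁸.
Original = 7.27 × 10⁻⁴ ppt × 3.12 × 10⁸ = 2.27 × 10⁵ ppt = 0.227 ppm.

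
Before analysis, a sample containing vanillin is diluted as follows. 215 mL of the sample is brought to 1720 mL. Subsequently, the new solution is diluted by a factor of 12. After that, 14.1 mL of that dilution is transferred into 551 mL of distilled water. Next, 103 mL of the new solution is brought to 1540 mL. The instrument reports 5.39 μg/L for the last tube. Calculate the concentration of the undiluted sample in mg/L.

Overall dilution factor = 8 × 12 × 40.08 × 14.95 = 5.75 × 10⁴.
Original = 5.39 μg/L × 5.75 × 10⁴ = 3.10 × 10⁵ μg/L = 310 mg/L.

310 mg/L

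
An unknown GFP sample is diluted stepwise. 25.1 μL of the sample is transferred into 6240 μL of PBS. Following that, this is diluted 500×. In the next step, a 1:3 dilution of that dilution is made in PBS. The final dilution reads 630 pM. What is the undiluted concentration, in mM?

Overall dilution factor = 249.6 × 500 × 3 = 3.74 × 10⁵.
Original = 630 pM × 3.74 × 10⁵ = 2.36 × 10⁸ pM = 0.236 mM.

0.236 mM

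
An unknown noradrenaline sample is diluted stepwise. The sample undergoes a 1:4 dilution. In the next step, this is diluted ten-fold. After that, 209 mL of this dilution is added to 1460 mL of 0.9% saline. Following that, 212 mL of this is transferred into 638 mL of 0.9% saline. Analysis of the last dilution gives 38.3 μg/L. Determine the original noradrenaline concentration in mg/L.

Overall dilution factor = 4 × 10 × 7.986 × 4.009 = 1281.
Original = 38.3 μg/L × 1281 = 4.91 × 10⁴ μg/L = 49.1 mg/L.

49.1 mg/L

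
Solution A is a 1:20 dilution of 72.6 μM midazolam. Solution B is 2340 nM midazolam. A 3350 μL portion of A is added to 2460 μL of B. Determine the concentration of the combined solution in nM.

C_A = 72.6 μM / 20 = 3.63 μM.
C_B = 2340 nM = 2.34 μM.
C_mix = (C_A·V_A + C_B·V_B)/(V_A + V_B) = (3.63×3350 + 2.34×2460) / 5810 = 3.08 μM = 3080 nM.

3080 nM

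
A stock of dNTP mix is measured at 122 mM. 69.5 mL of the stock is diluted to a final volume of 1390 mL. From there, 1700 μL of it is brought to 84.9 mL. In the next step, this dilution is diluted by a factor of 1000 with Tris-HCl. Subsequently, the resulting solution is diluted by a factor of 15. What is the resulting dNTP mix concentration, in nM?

Overall dilution factor = 20 × 49.94 × 1000 × 15 = 1.50 × 10⁷.
122 mM / 1.50 × 10⁷ = 8.14 × 10⁻⁶ mM = 8.14 nM.

8.14 nM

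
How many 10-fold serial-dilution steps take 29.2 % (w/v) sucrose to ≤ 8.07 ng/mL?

Need 10ⁿ ≥ 3.62 × 10⁷, so n ≥ log(3.62 × 10⁷)/log(10) = 7.56.
Minimum whole steps: n = 8.

8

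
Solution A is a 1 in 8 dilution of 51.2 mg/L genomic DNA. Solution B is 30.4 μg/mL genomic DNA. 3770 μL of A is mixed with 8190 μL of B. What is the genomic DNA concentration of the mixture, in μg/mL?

22.8 μg/mL

C_A = 51.2 mg/L / 8 = 6.40 mg/L.
C_B = 30.4 μg/mL = 30.4 mg/L.
C_mix = (C_A·V_A + C_B·V_B)/(V_A + V_B) = (6.40×3770 + 30.4×8190) / 11960 = 22.8 mg/L = 22.8 μg/mL.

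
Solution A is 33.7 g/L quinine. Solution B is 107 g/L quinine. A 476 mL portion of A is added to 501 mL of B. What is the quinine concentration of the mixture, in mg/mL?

C_mix = (C_A·V_A + C_B·V_B)/(V_A + V_B) = (33.7×476 + 107×501) / 977.0 = 71.3 g/L = 71.3 mg/mL.

71.3 mg/mL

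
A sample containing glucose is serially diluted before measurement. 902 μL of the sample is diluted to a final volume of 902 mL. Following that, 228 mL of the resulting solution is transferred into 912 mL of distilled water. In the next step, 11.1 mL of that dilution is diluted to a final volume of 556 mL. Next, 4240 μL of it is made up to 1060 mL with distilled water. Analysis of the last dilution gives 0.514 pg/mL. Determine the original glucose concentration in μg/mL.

32.2 μg/mL

Overall dilution factor = 1000 × 5 × 50.09 × 250 = 6.26 × 10⁷.
Original = 0.514 pg/mL × 6.26 × 10⁷ = 3.22 × 10⁷ pg/mL = 32.2 μg/mL.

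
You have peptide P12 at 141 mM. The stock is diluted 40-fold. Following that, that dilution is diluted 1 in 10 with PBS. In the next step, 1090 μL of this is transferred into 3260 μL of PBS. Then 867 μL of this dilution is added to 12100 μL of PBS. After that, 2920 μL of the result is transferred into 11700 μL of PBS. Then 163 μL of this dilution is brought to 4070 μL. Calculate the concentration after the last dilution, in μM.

0.0472 μM

Overall dilution factor = 40 × 10 × 3.991 × 14.96 × 5.007 × 24.97 = 2.98 × 10⁶.
141 mM / 2.98 × 10⁶ = 4.72 × 10⁻⁵ mM = 0.0472 μM.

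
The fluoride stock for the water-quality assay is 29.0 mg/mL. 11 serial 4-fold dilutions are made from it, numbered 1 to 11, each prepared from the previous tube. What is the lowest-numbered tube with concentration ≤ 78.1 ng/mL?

Tube n has concentration 29.0 mg/mL / 4ⁿ.
Need 4ⁿ ≥ 29.0 mg/mL / 78.1 ng/mL = 3.71 × 10⁵, so n ≥ 9.25.
First such tube: n = 10.

tube 10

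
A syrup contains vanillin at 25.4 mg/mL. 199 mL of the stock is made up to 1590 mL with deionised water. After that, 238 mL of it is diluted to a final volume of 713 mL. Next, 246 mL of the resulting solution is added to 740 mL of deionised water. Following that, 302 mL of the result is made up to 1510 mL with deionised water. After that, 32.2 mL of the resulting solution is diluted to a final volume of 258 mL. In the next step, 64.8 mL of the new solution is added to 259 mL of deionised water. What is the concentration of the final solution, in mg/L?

1.32 mg/L

Overall dilution factor = 7.990 × 2.996 × 4.008 × 5 × 8.012 × 4.997 = 1.92 × 10⁴.
25.4 mg/mL / 1.92 × 10⁴ = 1.32 × 10⁻³ mg/mL = 1.32 mg/L.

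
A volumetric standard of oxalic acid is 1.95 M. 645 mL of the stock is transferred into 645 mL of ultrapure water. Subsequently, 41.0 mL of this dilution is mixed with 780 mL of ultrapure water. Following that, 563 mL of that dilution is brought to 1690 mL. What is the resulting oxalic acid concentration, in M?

Overall dilution factor = 2 × 20.02 × 3.002 = 120.
1.95 M / 120 = 0.0162 M.

0.0162 M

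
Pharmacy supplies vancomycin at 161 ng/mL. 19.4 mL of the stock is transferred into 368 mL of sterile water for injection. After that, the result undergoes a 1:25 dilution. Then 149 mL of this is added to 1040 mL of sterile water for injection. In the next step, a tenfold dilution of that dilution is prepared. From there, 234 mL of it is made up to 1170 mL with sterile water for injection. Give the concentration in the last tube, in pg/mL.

0.808 pg/mL

Overall dilution factor = 19.97 × 25 × 7.980 × 10 × 5 = 1.99 × 10⁵.
161 ng/mL / 1.99 × 10⁵ = 8.08 × 10⁻⁴ ng/mL = 0.808 pg/mL.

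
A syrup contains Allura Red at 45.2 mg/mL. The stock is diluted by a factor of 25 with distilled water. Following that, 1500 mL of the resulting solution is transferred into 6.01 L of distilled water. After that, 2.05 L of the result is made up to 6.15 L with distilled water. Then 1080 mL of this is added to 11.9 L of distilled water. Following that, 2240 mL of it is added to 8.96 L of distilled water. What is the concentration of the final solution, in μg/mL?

2.00 μg/mL

Overall dilution factor = 25 × 5.007 × 3 × 12.02 × 5 = 2.26 × 10⁴.
45.2 mg/mL / 2.26 × 10⁴ = 2.00 × 10⁻³ mg/mL = 2.00 μg/mL.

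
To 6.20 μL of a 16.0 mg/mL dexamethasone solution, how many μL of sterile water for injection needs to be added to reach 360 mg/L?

360 mg/L = 0.360 mg/mL.
V₂ = C₁V₁/C₂ = 16.0 × 6.20 / 0.360 = 276 μL.
Diluent to add = V₂ − V₁ = 276 − 6.20 = 269 μL.

269 μL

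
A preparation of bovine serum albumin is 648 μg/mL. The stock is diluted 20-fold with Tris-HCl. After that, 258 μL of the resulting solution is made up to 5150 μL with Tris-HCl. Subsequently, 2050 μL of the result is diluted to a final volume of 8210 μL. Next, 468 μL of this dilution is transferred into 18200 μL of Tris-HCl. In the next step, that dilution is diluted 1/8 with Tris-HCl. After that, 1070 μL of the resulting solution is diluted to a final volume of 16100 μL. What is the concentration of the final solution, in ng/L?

Overall dilution factor = 20 × 19.96 × 4.005 × 39.89 × 8 × 15.05 = 7.68 × 10⁶.
648 μg/mL / 7.68 × 10⁶ = 8.44 × 10⁻⁵ μg/mL = 84.4 ng/L.

84.4 ng/L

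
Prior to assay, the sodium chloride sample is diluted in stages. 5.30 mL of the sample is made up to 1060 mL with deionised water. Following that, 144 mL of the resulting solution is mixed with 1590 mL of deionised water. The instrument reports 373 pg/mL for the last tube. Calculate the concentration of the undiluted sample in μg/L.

898 μg/L

Overall dilution factor = 200 × 12.04 = 2408.
Original = 373 pg/mL × 2408 = 8.98 × 10⁵ pg/mL = 898 μg/L.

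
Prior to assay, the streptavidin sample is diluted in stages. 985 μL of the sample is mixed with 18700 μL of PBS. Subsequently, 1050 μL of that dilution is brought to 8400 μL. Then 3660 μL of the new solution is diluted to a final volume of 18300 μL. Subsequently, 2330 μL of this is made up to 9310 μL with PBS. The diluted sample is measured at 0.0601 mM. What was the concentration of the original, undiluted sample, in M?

Overall dilution factor = 19.98 × 8 × 5 × 3.996 = 3194.
Original = 0.0601 mM × 3194 = 192 mM = 0.192 M.

0.192 M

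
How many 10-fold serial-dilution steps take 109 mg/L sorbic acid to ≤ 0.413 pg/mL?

9

Need 10ⁿ ≥ 2.64 × 10⁸, so n ≥ log(2.64 × 10⁸)/log(10) = 8.42.
Minimum whole steps: n = 9.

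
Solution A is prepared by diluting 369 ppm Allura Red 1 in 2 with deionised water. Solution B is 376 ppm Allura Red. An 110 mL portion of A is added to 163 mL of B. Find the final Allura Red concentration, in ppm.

299 ppm

C_A = 369 ppm / 2 = 184 ppm.
C_mix = (C_A·V_A + C_B·V_B)/(V_A + V_B) = (184×110 + 376×163) / 273.0 = 299 ppm.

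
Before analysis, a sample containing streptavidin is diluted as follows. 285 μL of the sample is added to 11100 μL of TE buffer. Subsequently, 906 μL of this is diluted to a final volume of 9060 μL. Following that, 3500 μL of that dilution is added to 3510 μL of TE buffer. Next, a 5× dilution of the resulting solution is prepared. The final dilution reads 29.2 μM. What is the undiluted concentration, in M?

0.117 M

Overall dilution factor = 39.95 × 10 × 2.003 × 5 = 4000.
Original = 29.2 μM × 4000 = 1.17 × 10⁵ μM = 0.117 M.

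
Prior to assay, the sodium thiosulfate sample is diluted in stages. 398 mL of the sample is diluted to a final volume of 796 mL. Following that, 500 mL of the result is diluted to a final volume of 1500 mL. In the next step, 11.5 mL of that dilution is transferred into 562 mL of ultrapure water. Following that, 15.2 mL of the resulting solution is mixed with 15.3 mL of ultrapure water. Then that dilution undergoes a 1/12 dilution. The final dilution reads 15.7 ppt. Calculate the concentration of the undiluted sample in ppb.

113 ppb

Overall dilution factor = 2 × 3 × 49.87 × 2.007 × 12 = 7205.
Original = 15.7 ppt × 7205 = 1.13 × 10⁵ ppt = 113 ppb.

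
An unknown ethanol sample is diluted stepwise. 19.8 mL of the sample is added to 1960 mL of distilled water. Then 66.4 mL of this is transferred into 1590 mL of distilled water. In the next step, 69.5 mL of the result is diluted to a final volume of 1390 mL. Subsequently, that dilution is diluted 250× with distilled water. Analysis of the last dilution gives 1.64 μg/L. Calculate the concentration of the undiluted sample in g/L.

Overall dilution factor = 99.99 × 24.95 × 20 × 250 = 1.25 × 10⁷.
Original = 1.64 μg/L × 1.25 × 10⁷ = 2.05 × 10⁷ μg/L = 20.5 g/L.

20.5 g/L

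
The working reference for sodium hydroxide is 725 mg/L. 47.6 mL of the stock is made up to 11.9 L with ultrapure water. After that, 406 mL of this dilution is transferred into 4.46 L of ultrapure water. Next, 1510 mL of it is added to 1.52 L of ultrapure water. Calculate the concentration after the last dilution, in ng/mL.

121 ng/mL

Overall dilution factor = 250 × 11.99 × 2.007 = 6012.
725 mg/L / 6012 = 0.121 mg/L = 121 ng/mL.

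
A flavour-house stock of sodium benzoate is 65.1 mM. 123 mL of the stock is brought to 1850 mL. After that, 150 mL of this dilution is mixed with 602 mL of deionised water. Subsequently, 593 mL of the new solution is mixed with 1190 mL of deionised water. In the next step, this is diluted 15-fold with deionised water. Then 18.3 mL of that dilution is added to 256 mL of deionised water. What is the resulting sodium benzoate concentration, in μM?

1.28 μM

Overall dilution factor = 15.04 × 5.013 × 3.007 × 15 × 14.99 = 5.10 × 10⁴.
65.1 mM / 5.10 × 10⁴ = 1.28 × 10⁻³ mM = 1.28 μM.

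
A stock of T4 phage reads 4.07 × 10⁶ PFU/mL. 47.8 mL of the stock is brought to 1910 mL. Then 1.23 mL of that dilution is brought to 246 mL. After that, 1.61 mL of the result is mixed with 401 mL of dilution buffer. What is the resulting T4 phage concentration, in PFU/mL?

Overall dilution factor = 39.96 × 200 × 250.1 = 2.00 × 10⁶.
4.07 × 10⁶ PFU/mL / 2.00 × 10⁶ = 2.04 PFU/mL.

2.04 PFU/mL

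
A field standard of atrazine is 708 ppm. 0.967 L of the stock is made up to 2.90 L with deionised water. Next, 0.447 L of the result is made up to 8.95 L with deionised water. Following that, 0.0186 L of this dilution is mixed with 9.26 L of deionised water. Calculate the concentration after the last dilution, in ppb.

Overall dilution factor = 2.999 × 20.02 × 498.8 = 3.00 × 10⁴.
708 ppm / 3.00 × 10⁴ = 0.0236 ppm = 23.6 ppb.

23.6 ppb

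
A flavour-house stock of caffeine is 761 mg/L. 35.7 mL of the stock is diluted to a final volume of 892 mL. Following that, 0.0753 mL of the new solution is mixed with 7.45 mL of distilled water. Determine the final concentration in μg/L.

305 μg/L

Overall dilution factor = 24.99 × 99.94 = 2497.
761 mg/L / 2497 = 0.305 mg/L = 305 μg/L.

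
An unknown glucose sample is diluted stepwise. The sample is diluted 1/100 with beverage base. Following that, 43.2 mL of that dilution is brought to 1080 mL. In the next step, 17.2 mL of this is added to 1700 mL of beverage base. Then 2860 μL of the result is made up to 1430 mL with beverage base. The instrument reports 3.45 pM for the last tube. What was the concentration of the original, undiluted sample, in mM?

Overall dilution factor = 100 × 25 × 99.84 × 500 = 1.25 × 10⁸.
Original = 3.45 pM × 1.25 × 10⁸ = 4.31 × 10⁸ pM = 0.431 mM.

0.431 mM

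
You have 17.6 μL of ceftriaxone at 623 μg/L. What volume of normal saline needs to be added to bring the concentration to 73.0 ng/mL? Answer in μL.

133 μL

73.0 ng/mL = 73.0 μg/L.
V₂ = C₁V₁/C₂ = 623 × 17.6 / 73.0 = 150 μL.
Diluent to add = V₂ − V₁ = 150 − 17.6 = 133 μL.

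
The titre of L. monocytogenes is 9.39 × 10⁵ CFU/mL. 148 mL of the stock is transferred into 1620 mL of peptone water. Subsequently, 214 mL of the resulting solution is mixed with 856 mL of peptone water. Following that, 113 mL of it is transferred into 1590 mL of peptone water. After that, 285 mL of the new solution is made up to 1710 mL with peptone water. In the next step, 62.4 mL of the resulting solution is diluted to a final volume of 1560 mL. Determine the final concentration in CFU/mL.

Overall dilution factor = 11.95 × 5 × 15.07 × 6 × 25 = 1.35 × 10⁵.
9.39 × 10⁵ CFU/mL / 1.35 × 10⁵ = 6.95 CFU/mL.

6.95 CFU/mL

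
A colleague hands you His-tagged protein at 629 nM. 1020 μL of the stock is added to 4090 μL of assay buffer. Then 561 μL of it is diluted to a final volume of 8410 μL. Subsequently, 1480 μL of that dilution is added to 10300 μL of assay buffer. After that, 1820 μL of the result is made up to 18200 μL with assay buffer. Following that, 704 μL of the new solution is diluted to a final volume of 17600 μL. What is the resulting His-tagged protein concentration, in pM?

Overall dilution factor = 5.010 × 14.99 × 7.959 × 10 × 25 = 1.49 × 10⁵.
629 nM / 1.49 × 10⁵ = 4.21 × 10⁻³ nM = 4.21 pM.

4.21 pM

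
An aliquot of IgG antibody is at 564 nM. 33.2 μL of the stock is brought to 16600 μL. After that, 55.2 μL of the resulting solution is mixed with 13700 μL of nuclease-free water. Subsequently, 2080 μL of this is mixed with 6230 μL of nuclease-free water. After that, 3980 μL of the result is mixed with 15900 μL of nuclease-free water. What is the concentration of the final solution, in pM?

Overall dilution factor = 500 × 249.2 × 3.995 × 4.995 = 2.49 × 10⁶.
564 nM / 2.49 × 10⁶ = 2.27 × 10⁻⁴ nM = 0.227 pM.

0.227 pM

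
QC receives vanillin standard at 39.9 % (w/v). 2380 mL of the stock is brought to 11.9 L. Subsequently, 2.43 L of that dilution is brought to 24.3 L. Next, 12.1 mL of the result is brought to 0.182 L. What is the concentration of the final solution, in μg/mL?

531 μg/mL

Overall dilution factor = 5 × 10 × 15.04 = 752.
39.9 % (w/v) / 752 = 0.0531 % (w/v) = 531 μg/mL.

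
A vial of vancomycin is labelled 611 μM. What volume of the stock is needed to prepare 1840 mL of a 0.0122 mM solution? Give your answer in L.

0.0367 L

0.0122 mM = 12.2 μM.
V₁ = C₂V₂/C₁ = 12.2 × 1840 / 611 = 36.7 mL = 0.0367 L.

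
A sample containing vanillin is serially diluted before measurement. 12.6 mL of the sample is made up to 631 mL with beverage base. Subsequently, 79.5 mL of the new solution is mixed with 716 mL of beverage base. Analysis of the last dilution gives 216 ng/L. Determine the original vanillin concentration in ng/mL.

Overall dilution factor = 50.08 × 10.01 = 501.
Original = 216 ng/L × 501 = 1.08 × 10⁵ ng/L = 108 ng/mL.

108 ng/mL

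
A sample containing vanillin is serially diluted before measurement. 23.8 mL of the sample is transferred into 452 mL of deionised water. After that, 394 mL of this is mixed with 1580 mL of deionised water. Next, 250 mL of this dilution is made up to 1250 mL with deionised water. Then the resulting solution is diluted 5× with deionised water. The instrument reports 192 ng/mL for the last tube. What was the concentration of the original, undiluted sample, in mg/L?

481 mg/L

Overall dilution factor = 19.99 × 5.010 × 5 × 5 = 2504.
Original = 192 ng/mL × 2504 = 4.81 × 10⁵ ng/mL = 481 mg/L.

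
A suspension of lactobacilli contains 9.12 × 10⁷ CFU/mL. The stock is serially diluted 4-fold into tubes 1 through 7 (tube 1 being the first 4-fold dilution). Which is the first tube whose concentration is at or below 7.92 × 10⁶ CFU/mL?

tube 2

Tube n has concentration 9.12 × 10⁷ CFU/mL / 4ⁿ.
Need 4ⁿ ≥ 9.12 × 10⁷ CFU/mL / 7.92 × 10⁶ CFU/mL = 11.5, so n ≥ 1.76.
First such tube: n = 2.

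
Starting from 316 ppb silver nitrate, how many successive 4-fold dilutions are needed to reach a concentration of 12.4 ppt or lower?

8

Need 4ⁿ ≥ 2.55 × 10⁴, so n ≥ log(2.55 × 10⁴)/log(4) = 7.32.
Minimum whole steps: n = 8.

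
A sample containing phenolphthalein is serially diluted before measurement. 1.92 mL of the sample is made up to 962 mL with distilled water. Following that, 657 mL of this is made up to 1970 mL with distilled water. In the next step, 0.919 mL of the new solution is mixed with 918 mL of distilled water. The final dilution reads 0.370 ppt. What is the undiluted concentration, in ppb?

Overall dilution factor = 501.0 × 2.998 × 999.9 = 1.50 × 10⁶.
Original = 0.370 ppt × 1.50 × 10⁶ = 5.56 × 10⁵ ppt = 556 ppb.

556 ppb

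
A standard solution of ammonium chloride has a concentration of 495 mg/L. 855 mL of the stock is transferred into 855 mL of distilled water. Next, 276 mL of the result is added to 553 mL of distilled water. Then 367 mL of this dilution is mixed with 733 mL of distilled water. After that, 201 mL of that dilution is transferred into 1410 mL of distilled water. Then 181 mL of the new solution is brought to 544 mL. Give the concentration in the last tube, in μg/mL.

1.14 μg/mL

Overall dilution factor = 2 × 3.004 × 2.997 × 8.015 × 3.006 = 434.
495 mg/L / 434 = 1.14 mg/L = 1.14 μg/mL.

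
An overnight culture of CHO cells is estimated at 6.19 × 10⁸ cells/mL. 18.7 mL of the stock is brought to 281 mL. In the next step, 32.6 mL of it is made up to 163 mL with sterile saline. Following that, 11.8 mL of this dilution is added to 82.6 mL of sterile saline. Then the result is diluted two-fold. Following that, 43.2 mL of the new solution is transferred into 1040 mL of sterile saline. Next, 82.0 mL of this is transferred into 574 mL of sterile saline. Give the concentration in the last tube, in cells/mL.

2570 cells/mL

Overall dilution factor = 15.03 × 5 × 8 × 2 × 25.07 × 8 = 2.41 × 10⁵.
6.19 × 10⁸ cells/mL / 2.41 × 10⁵ = 2570 cells/mL.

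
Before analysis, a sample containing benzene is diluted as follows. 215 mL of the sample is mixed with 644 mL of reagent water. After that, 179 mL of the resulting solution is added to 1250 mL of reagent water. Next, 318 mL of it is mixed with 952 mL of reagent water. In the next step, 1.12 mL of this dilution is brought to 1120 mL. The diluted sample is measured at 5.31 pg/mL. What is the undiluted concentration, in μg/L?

676 μg/L

Overall dilution factor = 3.995 × 7.983 × 3.994 × 1000 = 1.27 × 10⁵.
Original = 5.31 pg/mL × 1.27 × 10⁵ = 6.76 × 10⁵ pg/mL = 676 μg/L.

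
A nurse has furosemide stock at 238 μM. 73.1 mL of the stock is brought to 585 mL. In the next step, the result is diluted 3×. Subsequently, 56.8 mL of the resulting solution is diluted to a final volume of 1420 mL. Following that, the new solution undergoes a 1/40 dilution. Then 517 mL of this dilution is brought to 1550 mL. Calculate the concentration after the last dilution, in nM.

Overall dilution factor = 8.003 × 3 × 25 × 40 × 2.998 = 7.20 × 10⁴.
238 μM / 7.20 × 10⁴ = 3.31 × 10⁻³ μM = 3.31 nM.

3.31 nM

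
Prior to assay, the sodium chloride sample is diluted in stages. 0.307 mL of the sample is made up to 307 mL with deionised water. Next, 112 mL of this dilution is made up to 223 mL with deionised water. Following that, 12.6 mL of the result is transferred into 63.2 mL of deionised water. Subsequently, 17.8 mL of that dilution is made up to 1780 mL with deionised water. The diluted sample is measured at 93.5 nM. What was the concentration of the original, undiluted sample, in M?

Overall dilution factor = 1000 × 1.991 × 6.016 × 100 = 1.20 × 10⁶.
Original = 93.5 nM × 1.20 × 10⁶ = 1.12 × 10⁸ nM = 0.112 M.

0.112 M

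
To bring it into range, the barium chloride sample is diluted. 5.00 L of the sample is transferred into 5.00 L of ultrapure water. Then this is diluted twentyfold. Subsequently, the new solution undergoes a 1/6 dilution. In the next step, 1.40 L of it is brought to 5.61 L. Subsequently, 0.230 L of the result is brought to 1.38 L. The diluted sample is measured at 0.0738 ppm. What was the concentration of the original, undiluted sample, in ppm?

Overall dilution factor = 2 × 20 × 6 × 4.007 × 6 = 5770.
Original = 0.0738 ppm × 5770 = 426 ppm.

426 ppm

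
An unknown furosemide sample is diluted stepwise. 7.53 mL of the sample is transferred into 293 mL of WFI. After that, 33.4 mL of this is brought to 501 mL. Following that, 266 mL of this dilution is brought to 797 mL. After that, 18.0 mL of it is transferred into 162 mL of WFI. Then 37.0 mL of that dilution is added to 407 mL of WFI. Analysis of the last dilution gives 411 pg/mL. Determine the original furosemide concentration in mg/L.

88.5 mg/L

Overall dilution factor = 39.91 × 15 × 2.996 × 10 × 12 = 2.15 × 10⁵.
Original = 411 pg/mL × 2.15 × 10⁵ = 8.85 × 10⁷ pg/mL = 88.5 mg/L.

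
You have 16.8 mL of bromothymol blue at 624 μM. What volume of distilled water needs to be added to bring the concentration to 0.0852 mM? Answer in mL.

106 mL

0.0852 mM = 85.2 μM.
V₂ = C₁V₁/C₂ = 624 × 16.8 / 85.2 = 123 mL.
Diluent to add = V₂ − V₁ = 123 − 16.8 = 106 mL.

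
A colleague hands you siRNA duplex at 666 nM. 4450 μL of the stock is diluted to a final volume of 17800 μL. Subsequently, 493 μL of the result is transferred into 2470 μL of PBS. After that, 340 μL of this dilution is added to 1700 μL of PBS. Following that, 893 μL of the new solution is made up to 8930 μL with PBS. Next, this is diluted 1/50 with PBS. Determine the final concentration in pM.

Overall dilution factor = 4 × 6.010 × 6 × 10 × 50 = 7.21 × 10⁴.
666 nM / 7.21 × 10⁴ = 9.23 × 10⁻³ nM = 9.23 pM.

9.23 pM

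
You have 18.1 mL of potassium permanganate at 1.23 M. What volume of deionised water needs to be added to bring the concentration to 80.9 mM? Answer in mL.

80.9 mM = 0.0809 M.
V₂ = C₁V₁/C₂ = 1.23 × 18.1 / 0.0809 = 275 mL.
Diluent to add = V₂ − V₁ = 275 − 18.1 = 257 mL.

257 mL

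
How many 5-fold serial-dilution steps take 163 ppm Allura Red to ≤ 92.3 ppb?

5

Need 5ⁿ ≥ 1766, so n ≥ log(1766)/log(5) = 4.65.
Minimum whole steps: n = 5.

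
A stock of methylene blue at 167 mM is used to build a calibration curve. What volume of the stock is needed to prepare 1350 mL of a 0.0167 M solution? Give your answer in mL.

135 mL

0.0167 M = 16.7 mM.
V₁ = C₂V₂/C₁ = 16.7 × 1350 / 167 = 135 mL.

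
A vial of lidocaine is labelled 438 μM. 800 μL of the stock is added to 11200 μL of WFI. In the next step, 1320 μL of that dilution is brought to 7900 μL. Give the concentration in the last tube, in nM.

4880 nM

Overall dilution factor = 15 × 5.985 = 89.8.
438 μM / 89.8 = 4.88 μM = 4880 nM.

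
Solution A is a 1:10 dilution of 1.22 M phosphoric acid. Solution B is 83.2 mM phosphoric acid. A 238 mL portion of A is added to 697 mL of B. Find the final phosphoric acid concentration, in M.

0.0931 M

C_A = 1.22 M / 10 = 0.122 M.
C_B = 83.2 mM = 0.0832 M.
C_mix = (C_A·V_A + C_B·V_B)/(V_A + V_B) = (0.122×238 + 0.0832×697) / 935.0 = 0.0931 M.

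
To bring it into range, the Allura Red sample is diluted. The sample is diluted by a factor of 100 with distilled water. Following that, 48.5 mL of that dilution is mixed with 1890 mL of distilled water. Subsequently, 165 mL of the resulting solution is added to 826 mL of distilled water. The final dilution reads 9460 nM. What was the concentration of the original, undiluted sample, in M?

0.227 M

Overall dilution factor = 100 × 39.97 × 6.006 = 2.40 × 10⁴.
Original = 9460 nM × 2.40 × 10⁴ = 2.27 × 10⁸ nM = 0.227 M.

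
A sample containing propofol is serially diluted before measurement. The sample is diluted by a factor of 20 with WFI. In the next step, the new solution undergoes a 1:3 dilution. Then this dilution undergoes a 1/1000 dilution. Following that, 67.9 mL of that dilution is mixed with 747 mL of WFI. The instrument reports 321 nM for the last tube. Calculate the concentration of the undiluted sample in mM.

Overall dilution factor = 20 × 3 × 1000 × 12.00 = 7.20 × 10⁵.
Original = 321 nM × 7.20 × 10⁵ = 2.31 × 10⁸ nM = 231 mM.

231 mM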